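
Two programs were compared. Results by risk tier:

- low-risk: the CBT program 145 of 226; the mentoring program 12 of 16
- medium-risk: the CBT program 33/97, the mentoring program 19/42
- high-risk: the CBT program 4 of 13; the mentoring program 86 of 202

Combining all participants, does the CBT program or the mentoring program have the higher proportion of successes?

Low-risk: the CBT program 145/226 = 64.2%, the mentoring program 12/16 = 75.0% → the mentoring program
Medium-risk: the CBT program 33/97 = 34.0%, the mentoring program 19/42 = 45.2% → the mentoring program
High-risk: the CBT program 4/13 = 30.8%, the mentoring program 86/202 = 42.6% → the mentoring program
Overall: the CBT program 182/336 = 54.2%, the mentoring program 117/260 = 45.0% → the CBT program
(The mentoring program wins every risk group but the CBT program wins overall — the mentoring program's participants skew toward the low-rate high-risk group.)

the CBT program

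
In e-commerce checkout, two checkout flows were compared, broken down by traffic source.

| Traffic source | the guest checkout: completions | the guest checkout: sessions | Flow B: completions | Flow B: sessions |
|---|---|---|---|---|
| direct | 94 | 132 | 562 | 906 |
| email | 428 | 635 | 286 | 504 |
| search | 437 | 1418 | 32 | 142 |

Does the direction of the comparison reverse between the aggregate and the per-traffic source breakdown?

Direct: the guest checkout 94/132 = 71.2%, Flow B 562/906 = 62.0% → the guest checkout
Email: the guest checkout 428/635 = 67.4%, Flow B 286/504 = 56.7% → the guest checkout
Search: the guest checkout 437/1418 = 30.8%, Flow B 32/142 = 22.5% → the guest checkout
Overall: the guest checkout 959/2185 = 43.9%, Flow B 880/1552 = 56.7% → Flow B
The guest checkout wins each traffic group but Flow B wins overall — the comparison reverses. The guest checkout's sessions skew toward search, which has a lower base rate.

Yes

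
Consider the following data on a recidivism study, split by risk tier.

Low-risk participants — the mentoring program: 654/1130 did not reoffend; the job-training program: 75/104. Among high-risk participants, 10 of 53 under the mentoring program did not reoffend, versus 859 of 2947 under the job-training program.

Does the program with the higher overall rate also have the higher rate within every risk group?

No

Low-risk: the mentoring program 654/1130 = 57.9%, the job-training program 75/104 = 72.1% → the job-training program
High-risk: the mentoring program 10/53 = 18.9%, the job-training program 859/2947 = 29.1% → the job-training program
Overall: the mentoring program 664/1183 = 56.1%, the job-training program 934/3051 = 30.6% → the mentoring program
The job-training program wins each risk group but the mentoring program wins overall — the comparison reverses. The job-training program's participants skew toward high-risk, which has a lower base rate.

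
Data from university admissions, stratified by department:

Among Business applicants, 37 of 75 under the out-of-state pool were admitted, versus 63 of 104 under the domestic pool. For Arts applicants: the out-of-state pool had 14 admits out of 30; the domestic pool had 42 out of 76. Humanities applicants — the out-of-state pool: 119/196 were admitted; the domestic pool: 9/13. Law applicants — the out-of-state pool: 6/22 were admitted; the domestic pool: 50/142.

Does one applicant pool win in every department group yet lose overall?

Business: the out-of-state pool 37/75 = 49.3%, the domestic pool 63/104 = 60.6% → the domestic pool
Arts: the out-of-state pool 14/30 = 46.7%, the domestic pool 42/76 = 55.3% → the domestic pool
Humanities: the out-of-state pool 119/196 = 60.7%, the domestic pool 9/13 = 69.2% → the domestic pool
Law: the out-of-state pool 6/22 = 27.3%, the domestic pool 50/142 = 35.2% → the domestic pool
Overall: the out-of-state pool 176/323 = 54.5%, the domestic pool 164/335 = 49.0% → the out-of-state pool
The domestic pool wins each department group but the out-of-state pool wins overall — the comparison reverses. The domestic pool's applicants skew toward Law, which has a lower base rate.

Yes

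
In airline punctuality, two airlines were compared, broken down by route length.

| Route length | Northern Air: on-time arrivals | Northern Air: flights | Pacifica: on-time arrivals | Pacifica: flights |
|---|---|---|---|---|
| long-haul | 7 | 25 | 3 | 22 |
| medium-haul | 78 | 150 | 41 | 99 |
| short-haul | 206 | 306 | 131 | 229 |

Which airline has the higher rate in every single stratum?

Long-haul: Northern Air 7/25 = 28.0%, Pacifica 3/22 = 13.6% → Northern Air
Medium-haul: Northern Air 78/150 = 52.0%, Pacifica 41/99 = 41.4% → Northern Air
Short-haul: Northern Air 206/306 = 67.3%, Pacifica 131/229 = 57.2% → Northern Air
Northern Air has the higher rate in all 3 groups.

Northern Air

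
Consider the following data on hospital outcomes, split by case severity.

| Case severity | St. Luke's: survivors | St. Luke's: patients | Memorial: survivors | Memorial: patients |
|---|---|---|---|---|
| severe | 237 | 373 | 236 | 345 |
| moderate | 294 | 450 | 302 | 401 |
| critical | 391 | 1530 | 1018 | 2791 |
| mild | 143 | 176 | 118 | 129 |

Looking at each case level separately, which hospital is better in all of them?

Memorial

Severe: St. Luke's 237/373 = 63.5%, Memorial 236/345 = 68.4% → Memorial
Moderate: St. Luke's 294/450 = 65.3%, Memorial 302/401 = 75.3% → Memorial
Critical: St. Luke's 391/1530 = 25.6%, Memorial 1018/2791 = 36.5% → Memorial
Mild: St. Luke's 143/176 = 81.2%, Memorial 118/129 = 91.5% → Memorial
Memorial has the higher rate in all 4 groups.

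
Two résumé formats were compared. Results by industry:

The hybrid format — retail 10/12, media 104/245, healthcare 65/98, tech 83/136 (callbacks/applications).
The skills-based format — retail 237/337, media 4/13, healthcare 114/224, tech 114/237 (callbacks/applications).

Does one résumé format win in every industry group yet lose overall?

Yes

Retail: the hybrid format 10/12 = 83.3%, the skills-based format 237/337 = 70.3% → the hybrid format
Media: the hybrid format 104/245 = 42.4%, the skills-based format 4/13 = 30.8% → the hybrid format
Healthcare: the hybrid format 65/98 = 66.3%, the skills-based format 114/224 = 50.9% → the hybrid format
Tech: the hybrid format 83/136 = 61.0%, the skills-based format 114/237 = 48.1% → the hybrid format
Overall: the hybrid format 262/491 = 53.4%, the skills-based format 469/811 = 57.8% → the skills-based format
The hybrid format wins each industry group but the skills-based format wins overall — the comparison reverses. The hybrid format's applications skew toward media, which has a lower base rate.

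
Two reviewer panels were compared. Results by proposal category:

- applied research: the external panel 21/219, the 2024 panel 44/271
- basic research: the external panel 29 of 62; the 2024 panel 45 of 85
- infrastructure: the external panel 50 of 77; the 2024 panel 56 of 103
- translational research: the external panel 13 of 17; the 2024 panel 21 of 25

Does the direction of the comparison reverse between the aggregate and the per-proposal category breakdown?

Applied research: the external panel 21/219 = 9.6%, the 2024 panel 44/271 = 16.2% → the 2024 panel
Basic research: the external panel 29/62 = 46.8%, the 2024 panel 45/85 = 52.9% → the 2024 panel
Infrastructure: the external panel 50/77 = 64.9%, the 2024 panel 56/103 = 54.4% → the external panel
Translational research: the external panel 13/17 = 76.5%, the 2024 panel 21/25 = 84.0% → the 2024 panel
Overall: the external panel 113/375 = 30.1%, the 2024 panel 166/484 = 34.3% → the 2024 panel
Neither sweeps: the external panel wins 1 of 4 groups, the 2024 panel wins 3. The 2024 panel wins overall but not every group — no Simpson reversal.

No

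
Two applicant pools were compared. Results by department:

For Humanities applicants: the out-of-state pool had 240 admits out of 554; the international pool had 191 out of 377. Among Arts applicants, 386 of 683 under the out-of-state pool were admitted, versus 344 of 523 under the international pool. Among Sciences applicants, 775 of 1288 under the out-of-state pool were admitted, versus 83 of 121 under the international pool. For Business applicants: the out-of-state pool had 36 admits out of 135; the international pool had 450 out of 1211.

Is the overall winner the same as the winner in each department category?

Humanities: the out-of-state pool 240/554 = 43.3%, the international pool 191/377 = 50.7% → the international pool
Arts: the out-of-state pool 386/683 = 56.5%, the international pool 344/523 = 65.8% → the international pool
Sciences: the out-of-state pool 775/1288 = 60.2%, the international pool 83/121 = 68.6% → the international pool
Business: the out-of-state pool 36/135 = 26.7%, the international pool 450/1211 = 37.2% → the international pool
Overall: the out-of-state pool 1437/2660 = 54.0%, the international pool 1068/2232 = 47.8% → the out-of-state pool
The international pool wins each department group but the out-of-state pool wins overall — the comparison reverses. The international pool's applicants skew toward Business, which has a lower base rate.

No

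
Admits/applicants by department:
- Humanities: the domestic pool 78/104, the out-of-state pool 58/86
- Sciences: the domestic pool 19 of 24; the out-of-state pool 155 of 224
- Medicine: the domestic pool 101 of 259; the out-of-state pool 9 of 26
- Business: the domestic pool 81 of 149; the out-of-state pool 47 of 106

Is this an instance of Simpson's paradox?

Yes

Humanities: the domestic pool 78/104 = 75.0%, the out-of-state pool 58/86 = 67.4% → the domestic pool
Sciences: the domestic pool 19/24 = 79.2%, the out-of-state pool 155/224 = 69.2% → the domestic pool
Medicine: the domestic pool 101/259 = 39.0%, the out-of-state pool 9/26 = 34.6% → the domestic pool
Business: the domestic pool 81/149 = 54.4%, the out-of-state pool 47/106 = 44.3% → the domestic pool
Overall: the domestic pool 279/536 = 52.1%, the out-of-state pool 269/442 = 60.9% → the out-of-state pool
The domestic pool wins each department group but the out-of-state pool wins overall — the comparison reverses. The domestic pool's applicants skew toward Medicine, which has a lower base rate.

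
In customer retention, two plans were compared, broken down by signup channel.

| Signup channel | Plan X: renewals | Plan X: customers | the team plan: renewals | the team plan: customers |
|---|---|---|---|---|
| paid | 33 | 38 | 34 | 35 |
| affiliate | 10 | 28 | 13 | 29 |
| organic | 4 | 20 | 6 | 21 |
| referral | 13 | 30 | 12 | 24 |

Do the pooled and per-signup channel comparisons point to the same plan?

Yes

Paid: Plan X 33/38 = 86.8%, the team plan 34/35 = 97.1% → the team plan
Affiliate: Plan X 10/28 = 35.7%, the team plan 13/29 = 44.8% → the team plan
Organic: Plan X 4/20 = 20.0%, the team plan 6/21 = 28.6% → the team plan
Referral: Plan X 13/30 = 43.3%, the team plan 12/24 = 50.0% → the team plan
Overall: Plan X 60/116 = 51.7%, the team plan 65/109 = 59.6% → the team plan
The team plan wins overall and in every signup group — no reversal.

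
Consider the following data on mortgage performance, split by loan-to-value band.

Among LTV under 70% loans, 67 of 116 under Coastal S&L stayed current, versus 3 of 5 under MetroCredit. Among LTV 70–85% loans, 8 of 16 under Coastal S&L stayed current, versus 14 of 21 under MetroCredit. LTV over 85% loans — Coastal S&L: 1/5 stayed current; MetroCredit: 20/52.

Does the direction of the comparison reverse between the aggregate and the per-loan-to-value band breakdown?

LTV under 70%: Coastal S&L 67/116 = 57.8%, MetroCredit 3/5 = 60.0% → MetroCredit
LTV 70–85%: Coastal S&L 8/16 = 50.0%, MetroCredit 14/21 = 66.7% → MetroCredit
LTV over 85%: Coastal S&L 1/5 = 20.0%, MetroCredit 20/52 = 38.5% → MetroCredit
Overall: Coastal S&L 76/137 = 55.5%, MetroCredit 37/78 = 47.4% → Coastal S&L
MetroCredit wins each loan-to-value group but Coastal S&L wins overall — the comparison reverses. MetroCredit's loans skew toward LTV over 85%, which has a lower base rate.

Yes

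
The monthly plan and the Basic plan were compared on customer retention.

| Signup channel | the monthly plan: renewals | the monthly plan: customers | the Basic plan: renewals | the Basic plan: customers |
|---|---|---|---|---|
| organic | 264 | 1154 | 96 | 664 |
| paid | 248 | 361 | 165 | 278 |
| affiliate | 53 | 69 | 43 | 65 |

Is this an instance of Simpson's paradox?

No

Organic: the monthly plan 264/1154 = 22.9%, the Basic plan 96/664 = 14.5% → the monthly plan
Paid: the monthly plan 248/361 = 68.7%, the Basic plan 165/278 = 59.4% → the monthly plan
Affiliate: the monthly plan 53/69 = 76.8%, the Basic plan 43/65 = 66.2% → the monthly plan
Overall: the monthly plan 565/1584 = 35.7%, the Basic plan 304/1007 = 30.2% → the monthly plan
The monthly plan wins overall and in every signup group — no reversal.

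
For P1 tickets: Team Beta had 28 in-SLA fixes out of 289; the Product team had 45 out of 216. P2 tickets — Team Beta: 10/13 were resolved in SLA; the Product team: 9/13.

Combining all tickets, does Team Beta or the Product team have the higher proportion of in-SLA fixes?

the Product team

P1: Team Beta 28/289 = 9.7%, the Product team 45/216 = 20.8% → the Product team
P2: Team Beta 10/13 = 76.9%, the Product team 9/13 = 69.2% → Team Beta
Overall: Team Beta 38/302 = 12.6%, the Product team 54/229 = 23.6% → the Product team
(Neither sweeps every ticket group, but the Product team has the higher pooled rate.)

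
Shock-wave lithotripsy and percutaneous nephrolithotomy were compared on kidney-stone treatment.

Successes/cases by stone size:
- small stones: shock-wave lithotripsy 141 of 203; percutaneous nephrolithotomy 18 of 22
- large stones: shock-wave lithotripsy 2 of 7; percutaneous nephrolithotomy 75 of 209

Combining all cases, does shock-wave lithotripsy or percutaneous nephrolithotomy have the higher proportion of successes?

shock-wave lithotripsy

Small stones: shock-wave lithotripsy 141/203 = 69.5%, percutaneous nephrolithotomy 18/22 = 81.8% → percutaneous nephrolithotomy
Large stones: shock-wave lithotripsy 2/7 = 28.6%, percutaneous nephrolithotomy 75/209 = 35.9% → percutaneous nephrolithotomy
Overall: shock-wave lithotripsy 143/210 = 68.1%, percutaneous nephrolithotomy 93/231 = 40.3% → shock-wave lithotripsy
(Percutaneous nephrolithotomy wins every stone group but shock-wave lithotripsy wins overall — percutaneous nephrolithotomy's cases skew toward the low-rate large stones group.)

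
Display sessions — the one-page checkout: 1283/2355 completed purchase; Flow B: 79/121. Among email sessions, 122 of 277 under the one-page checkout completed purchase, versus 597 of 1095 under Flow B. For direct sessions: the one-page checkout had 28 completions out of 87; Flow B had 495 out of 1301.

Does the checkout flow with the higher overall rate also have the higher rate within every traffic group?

No

Display: the one-page checkout 1283/2355 = 54.5%, Flow B 79/121 = 65.3% → Flow B
Email: the one-page checkout 122/277 = 44.0%, Flow B 597/1095 = 54.5% → Flow B
Direct: the one-page checkout 28/87 = 32.2%, Flow B 495/1301 = 38.0% → Flow B
Overall: the one-page checkout 1433/2719 = 52.7%, Flow B 1171/2517 = 46.5% → the one-page checkout
Flow B wins each traffic group but the one-page checkout wins overall — the comparison reverses. Flow B's sessions skew toward direct, which has a lower base rate.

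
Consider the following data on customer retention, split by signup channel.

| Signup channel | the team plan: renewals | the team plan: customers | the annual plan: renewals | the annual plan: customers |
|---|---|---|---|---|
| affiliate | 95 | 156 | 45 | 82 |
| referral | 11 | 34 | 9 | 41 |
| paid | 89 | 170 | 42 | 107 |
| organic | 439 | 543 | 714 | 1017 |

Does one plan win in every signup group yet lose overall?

Affiliate: the team plan 95/156 = 60.9%, the annual plan 45/82 = 54.9% → the team plan
Referral: the team plan 11/34 = 32.4%, the annual plan 9/41 = 22.0% → the team plan
Paid: the team plan 89/170 = 52.4%, the annual plan 42/107 = 39.3% → the team plan
Organic: the team plan 439/543 = 80.8%, the annual plan 714/1017 = 70.2% → the team plan
Overall: the team plan 634/903 = 70.2%, the annual plan 810/1247 = 65.0% → the team plan
The team plan wins overall and in every signup group — no reversal.

No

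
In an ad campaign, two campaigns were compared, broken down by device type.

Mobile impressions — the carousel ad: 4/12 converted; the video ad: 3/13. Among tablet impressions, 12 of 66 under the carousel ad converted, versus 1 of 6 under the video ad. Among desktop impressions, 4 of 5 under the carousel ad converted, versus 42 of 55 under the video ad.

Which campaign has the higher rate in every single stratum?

Mobile: the carousel ad 4/12 = 33.3%, the video ad 3/13 = 23.1% → the carousel ad
Tablet: the carousel ad 12/66 = 18.2%, the video ad 1/6 = 16.7% → the carousel ad
Desktop: the carousel ad 4/5 = 80.0%, the video ad 42/55 = 76.4% → the carousel ad
The carousel ad has the higher rate in all 3 groups.

the carousel ad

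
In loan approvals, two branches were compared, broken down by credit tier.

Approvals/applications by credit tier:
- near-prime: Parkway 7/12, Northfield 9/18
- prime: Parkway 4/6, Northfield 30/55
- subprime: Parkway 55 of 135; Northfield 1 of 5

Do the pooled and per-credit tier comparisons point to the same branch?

Near-prime: Parkway 7/12 = 58.3%, Northfield 9/18 = 50.0% → Parkway
Prime: Parkway 4/6 = 66.7%, Northfield 30/55 = 54.5% → Parkway
Subprime: Parkway 55/135 = 40.7%, Northfield 1/5 = 20.0% → Parkway
Overall: Parkway 66/153 = 43.1%, Northfield 40/78 = 51.3% → Northfield
Parkway wins each credit group but Northfield wins overall — the comparison reverses. Parkway's applications skew toward subprime, which has a lower base rate.

No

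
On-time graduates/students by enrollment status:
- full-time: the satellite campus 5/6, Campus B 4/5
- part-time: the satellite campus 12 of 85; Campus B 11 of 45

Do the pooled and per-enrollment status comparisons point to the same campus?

Full-time: the satellite campus 5/6 = 83.3%, Campus B 4/5 = 80.0% → the satellite campus
Part-time: the satellite campus 12/85 = 14.1%, Campus B 11/45 = 24.4% → Campus B
Overall: the satellite campus 17/91 = 18.7%, Campus B 15/50 = 30.0% → Campus B
Neither sweeps: the satellite campus wins 1 of 2 groups, Campus B wins 1. Campus B wins overall but not every group — no Simpson reversal.

No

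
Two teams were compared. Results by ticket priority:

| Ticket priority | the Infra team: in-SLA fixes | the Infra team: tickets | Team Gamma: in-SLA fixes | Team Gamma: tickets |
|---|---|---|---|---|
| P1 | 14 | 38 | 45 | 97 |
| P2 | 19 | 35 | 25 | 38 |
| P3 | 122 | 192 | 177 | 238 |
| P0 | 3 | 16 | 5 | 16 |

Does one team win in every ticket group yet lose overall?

P1: the Infra team 14/38 = 36.8%, Team Gamma 45/97 = 46.4% → Team Gamma
P2: the Infra team 19/35 = 54.3%, Team Gamma 25/38 = 65.8% → Team Gamma
P3: the Infra team 122/192 = 63.5%, Team Gamma 177/238 = 74.4% → Team Gamma
P0: the Infra team 3/16 = 18.8%, Team Gamma 5/16 = 31.2% → Team Gamma
Overall: the Infra team 158/281 = 56.2%, Team Gamma 252/389 = 64.8% → Team Gamma
Team Gamma wins overall and in every ticket group — no reversal.

No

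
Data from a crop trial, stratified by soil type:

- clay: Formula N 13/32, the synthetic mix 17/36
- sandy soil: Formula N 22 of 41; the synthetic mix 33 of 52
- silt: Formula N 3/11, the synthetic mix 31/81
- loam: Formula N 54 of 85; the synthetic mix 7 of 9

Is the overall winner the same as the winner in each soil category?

No

Clay: Formula N 13/32 = 40.6%, the synthetic mix 17/36 = 47.2% → the synthetic mix
Sandy soil: Formula N 22/41 = 53.7%, the synthetic mix 33/52 = 63.5% → the synthetic mix
Silt: Formula N 3/11 = 27.3%, the synthetic mix 31/81 = 38.3% → the synthetic mix
Loam: Formula N 54/85 = 63.5%, the synthetic mix 7/9 = 77.8% → the synthetic mix
Overall: Formula N 92/169 = 54.4%, the synthetic mix 88/178 = 49.4% → Formula N
The synthetic mix wins each soil group but Formula N wins overall — the comparison reverses. The synthetic mix's plots skew toward silt, which has a lower base rate.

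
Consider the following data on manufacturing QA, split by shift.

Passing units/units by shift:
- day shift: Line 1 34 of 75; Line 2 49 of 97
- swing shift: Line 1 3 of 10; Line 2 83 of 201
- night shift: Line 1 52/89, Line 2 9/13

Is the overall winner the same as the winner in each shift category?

Day shift: Line 1 34/75 = 45.3%, Line 2 49/97 = 50.5% → Line 2
Swing shift: Line 1 3/10 = 30.0%, Line 2 83/201 = 41.3% → Line 2
Night shift: Line 1 52/89 = 58.4%, Line 2 9/13 = 69.2% → Line 2
Overall: Line 1 89/174 = 51.1%, Line 2 141/311 = 45.3% → Line 1
Line 2 wins each shift group but Line 1 wins overall — the comparison reverses. Line 2's units skew toward swing shift, which has a lower base rate.

No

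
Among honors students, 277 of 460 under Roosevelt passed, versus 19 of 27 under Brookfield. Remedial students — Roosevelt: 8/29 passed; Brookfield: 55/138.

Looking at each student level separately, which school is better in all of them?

Brookfield

Honors: Roosevelt 277/460 = 60.2%, Brookfield 19/27 = 70.4% → Brookfield
Remedial: Roosevelt 8/29 = 27.6%, Brookfield 55/138 = 39.9% → Brookfield
Brookfield has the higher rate in both groups.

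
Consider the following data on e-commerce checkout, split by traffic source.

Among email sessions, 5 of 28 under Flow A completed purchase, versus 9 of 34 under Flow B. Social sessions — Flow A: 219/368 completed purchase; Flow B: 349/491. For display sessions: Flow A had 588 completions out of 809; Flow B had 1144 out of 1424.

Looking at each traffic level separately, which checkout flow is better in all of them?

Email: Flow A 5/28 = 17.9%, Flow B 9/34 = 26.5% → Flow B
Social: Flow A 219/368 = 59.5%, Flow B 349/491 = 71.1% → Flow B
Display: Flow A 588/809 = 72.7%, Flow B 1144/1424 = 80.3% → Flow B
Flow B has the higher rate in all 3 groups.

Flow B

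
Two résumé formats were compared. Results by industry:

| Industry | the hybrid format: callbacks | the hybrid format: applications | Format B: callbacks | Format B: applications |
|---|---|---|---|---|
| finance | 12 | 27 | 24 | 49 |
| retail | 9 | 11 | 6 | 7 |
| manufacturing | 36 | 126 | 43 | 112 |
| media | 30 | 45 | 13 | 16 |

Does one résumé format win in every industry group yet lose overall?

Finance: the hybrid format 12/27 = 44.4%, Format B 24/49 = 49.0% → Format B
Retail: the hybrid format 9/11 = 81.8%, Format B 6/7 = 85.7% → Format B
Manufacturing: the hybrid format 36/126 = 28.6%, Format B 43/112 = 38.4% → Format B
Media: the hybrid format 30/45 = 66.7%, Format B 13/16 = 81.2% → Format B
Overall: the hybrid format 87/209 = 41.6%, Format B 86/184 = 46.7% → Format B
Format B wins overall and in every industry group — no reversal.

No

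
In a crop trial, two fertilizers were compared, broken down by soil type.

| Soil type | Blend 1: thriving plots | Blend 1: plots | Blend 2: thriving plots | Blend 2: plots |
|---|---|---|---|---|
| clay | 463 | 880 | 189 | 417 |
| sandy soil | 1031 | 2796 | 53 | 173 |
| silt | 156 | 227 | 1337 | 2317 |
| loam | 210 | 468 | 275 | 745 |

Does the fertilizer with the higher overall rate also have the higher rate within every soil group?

Clay: Blend 1 463/880 = 52.6%, Blend 2 189/417 = 45.3% → Blend 1
Sandy soil: Blend 1 1031/2796 = 36.9%, Blend 2 53/173 = 30.6% → Blend 1
Silt: Blend 1 156/227 = 68.7%, Blend 2 1337/2317 = 57.7% → Blend 1
Loam: Blend 1 210/468 = 44.9%, Blend 2 275/745 = 36.9% → Blend 1
Overall: Blend 1 1860/4371 = 42.6%, Blend 2 1854/3652 = 50.8% → Blend 2
Blend 1 wins each soil group but Blend 2 wins overall — the comparison reverses. Blend 1's plots skew toward sandy soil, which has a lower base rate.

No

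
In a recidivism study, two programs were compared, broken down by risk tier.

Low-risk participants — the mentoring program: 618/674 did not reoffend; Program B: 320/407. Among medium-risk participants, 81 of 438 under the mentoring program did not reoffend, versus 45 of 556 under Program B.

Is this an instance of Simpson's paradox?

Low-risk: the mentoring program 618/674 = 91.7%, Program B 320/407 = 78.6% → the mentoring program
Medium-risk: the mentoring program 81/438 = 18.5%, Program B 45/556 = 8.1% → the mentoring program
Overall: the mentoring program 699/1112 = 62.9%, Program B 365/963 = 37.9% → the mentoring program
The mentoring program wins overall and in every risk group — no reversal.

No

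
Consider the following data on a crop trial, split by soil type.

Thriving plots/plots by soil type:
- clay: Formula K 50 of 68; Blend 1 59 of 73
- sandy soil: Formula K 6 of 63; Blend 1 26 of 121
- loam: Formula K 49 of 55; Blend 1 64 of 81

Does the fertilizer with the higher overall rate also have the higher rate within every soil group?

Clay: Formula K 50/68 = 73.5%, Blend 1 59/73 = 80.8% → Blend 1
Sandy soil: Formula K 6/63 = 9.5%, Blend 1 26/121 = 21.5% → Blend 1
Loam: Formula K 49/55 = 89.1%, Blend 1 64/81 = 79.0% → Formula K
Overall: Formula K 105/186 = 56.5%, Blend 1 149/275 = 54.2% → Formula K
Neither sweeps: Formula K wins 1 of 3 groups, Blend 1 wins 2. Formula K wins overall but not every group — no Simpson reversal.

No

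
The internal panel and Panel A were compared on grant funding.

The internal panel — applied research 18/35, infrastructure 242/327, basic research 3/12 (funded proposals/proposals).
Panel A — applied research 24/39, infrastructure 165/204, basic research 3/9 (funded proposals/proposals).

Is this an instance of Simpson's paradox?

Applied research: the internal panel 18/35 = 51.4%, Panel A 24/39 = 61.5% → Panel A
Infrastructure: the internal panel 242/327 = 74.0%, Panel A 165/204 = 80.9% → Panel A
Basic research: the internal panel 3/12 = 25.0%, Panel A 3/9 = 33.3% → Panel A
Overall: the internal panel 263/374 = 70.3%, Panel A 192/252 = 76.2% → Panel A
Panel A wins overall and in every proposal group — no reversal.

No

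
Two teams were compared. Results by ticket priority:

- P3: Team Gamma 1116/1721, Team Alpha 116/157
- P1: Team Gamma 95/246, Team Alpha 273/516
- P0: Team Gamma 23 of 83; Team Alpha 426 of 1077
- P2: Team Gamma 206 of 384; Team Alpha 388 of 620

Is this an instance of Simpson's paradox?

P3: Team Gamma 1116/1721 = 64.8%, Team Alpha 116/157 = 73.9% → Team Alpha
P1: Team Gamma 95/246 = 38.6%, Team Alpha 273/516 = 52.9% → Team Alpha
P0: Team Gamma 23/83 = 27.7%, Team Alpha 426/1077 = 39.6% → Team Alpha
P2: Team Gamma 206/384 = 53.6%, Team Alpha 388/620 = 62.6% → Team Alpha
Overall: Team Gamma 1440/2434 = 59.2%, Team Alpha 1203/2370 = 50.8% → Team Gamma
Team Alpha wins each ticket group but Team Gamma wins overall — the comparison reverses. Team Alpha's tickets skew toward P0, which has a lower base rate.

Yes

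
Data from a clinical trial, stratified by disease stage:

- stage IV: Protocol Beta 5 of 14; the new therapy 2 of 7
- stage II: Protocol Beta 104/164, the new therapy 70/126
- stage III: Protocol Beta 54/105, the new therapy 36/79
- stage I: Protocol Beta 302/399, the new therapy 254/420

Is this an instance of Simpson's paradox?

No

Stage IV: Protocol Beta 5/14 = 35.7%, the new therapy 2/7 = 28.6% → Protocol Beta
Stage II: Protocol Beta 104/164 = 63.4%, the new therapy 70/126 = 55.6% → Protocol Beta
Stage III: Protocol Beta 54/105 = 51.4%, the new therapy 36/79 = 45.6% → Protocol Beta
Stage I: Protocol Beta 302/399 = 75.7%, the new therapy 254/420 = 60.5% → Protocol Beta
Overall: Protocol Beta 465/682 = 68.2%, the new therapy 362/632 = 57.3% → Protocol Beta
Protocol Beta wins overall and in every disease group — no reversal.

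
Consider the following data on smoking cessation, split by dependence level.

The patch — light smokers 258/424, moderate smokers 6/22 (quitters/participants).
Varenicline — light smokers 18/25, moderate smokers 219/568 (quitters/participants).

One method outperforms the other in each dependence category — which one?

Light smokers: the patch 258/424 = 60.8%, varenicline 18/25 = 72.0% → varenicline
Moderate smokers: the patch 6/22 = 27.3%, varenicline 219/568 = 38.6% → varenicline
Varenicline has the higher rate in both groups.

varenicline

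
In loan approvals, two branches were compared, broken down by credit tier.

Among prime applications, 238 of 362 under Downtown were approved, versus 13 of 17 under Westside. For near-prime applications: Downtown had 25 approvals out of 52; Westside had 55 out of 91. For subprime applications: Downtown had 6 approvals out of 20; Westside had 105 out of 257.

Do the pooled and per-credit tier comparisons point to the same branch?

Prime: Downtown 238/362 = 65.7%, Westside 13/17 = 76.5% → Westside
Near-prime: Downtown 25/52 = 48.1%, Westside 55/91 = 60.4% → Westside
Subprime: Downtown 6/20 = 30.0%, Westside 105/257 = 40.9% → Westside
Overall: Downtown 269/434 = 62.0%, Westside 173/365 = 47.4% → Downtown
Westside wins each credit group but Downtown wins overall — the comparison reverses. Westside's applications skew toward subprime, which has a lower base rate.

No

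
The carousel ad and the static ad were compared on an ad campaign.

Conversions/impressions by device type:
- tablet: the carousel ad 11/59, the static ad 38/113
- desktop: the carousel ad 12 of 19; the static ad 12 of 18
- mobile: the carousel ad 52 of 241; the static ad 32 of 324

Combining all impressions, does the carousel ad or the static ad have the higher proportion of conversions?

Tablet: the carousel ad 11/59 = 18.6%, the static ad 38/113 = 33.6% → the static ad
Desktop: the carousel ad 12/19 = 63.2%, the static ad 12/18 = 66.7% → the static ad
Mobile: the carousel ad 52/241 = 21.6%, the static ad 32/324 = 9.9% → the carousel ad
Overall: the carousel ad 75/319 = 23.5%, the static ad 82/455 = 18.0% → the carousel ad
(Neither sweeps every device group, but the carousel ad has the higher pooled rate.)

the carousel ad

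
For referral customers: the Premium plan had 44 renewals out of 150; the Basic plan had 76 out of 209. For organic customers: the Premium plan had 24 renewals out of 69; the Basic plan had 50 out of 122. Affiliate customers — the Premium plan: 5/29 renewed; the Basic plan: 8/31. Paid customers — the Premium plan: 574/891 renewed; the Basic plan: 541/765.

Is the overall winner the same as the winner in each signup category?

Yes

Referral: the Premium plan 44/150 = 29.3%, the Basic plan 76/209 = 36.4% → the Basic plan
Organic: the Premium plan 24/69 = 34.8%, the Basic plan 50/122 = 41.0% → the Basic plan
Affiliate: the Premium plan 5/29 = 17.2%, the Basic plan 8/31 = 25.8% → the Basic plan
Paid: the Premium plan 574/891 = 64.4%, the Basic plan 541/765 = 70.7% → the Basic plan
Overall: the Premium plan 647/1139 = 56.8%, the Basic plan 675/1127 = 59.9% → the Basic plan
The Basic plan wins overall and in every signup group — no reversal.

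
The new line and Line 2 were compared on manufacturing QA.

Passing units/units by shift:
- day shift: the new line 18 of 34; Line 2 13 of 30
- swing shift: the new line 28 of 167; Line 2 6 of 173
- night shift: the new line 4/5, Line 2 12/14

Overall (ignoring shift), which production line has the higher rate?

Day shift: the new line 18/34 = 52.9%, Line 2 13/30 = 43.3% → the new line
Swing shift: the new line 28/167 = 16.8%, Line 2 6/173 = 3.5% → the new line
Night shift: the new line 4/5 = 80.0%, Line 2 12/14 = 85.7% → Line 2
Overall: the new line 50/206 = 24.3%, Line 2 31/217 = 14.3% → the new line
(Neither sweeps every shift group, but the new line has the higher pooled rate.)

the new line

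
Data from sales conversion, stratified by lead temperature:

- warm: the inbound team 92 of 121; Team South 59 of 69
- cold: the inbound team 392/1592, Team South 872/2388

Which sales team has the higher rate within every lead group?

Warm: the inbound team 92/121 = 76.0%, Team South 59/69 = 85.5% → Team South
Cold: the inbound team 392/1592 = 24.6%, Team South 872/2388 = 36.5% → Team South
Team South has the higher rate in both groups.

Team South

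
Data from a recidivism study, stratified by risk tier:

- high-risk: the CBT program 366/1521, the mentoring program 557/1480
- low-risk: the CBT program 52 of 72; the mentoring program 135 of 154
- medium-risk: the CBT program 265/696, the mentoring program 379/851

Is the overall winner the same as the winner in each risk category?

Yes

High-risk: the CBT program 366/1521 = 24.1%, the mentoring program 557/1480 = 37.6% → the mentoring program
Low-risk: the CBT program 52/72 = 72.2%, the mentoring program 135/154 = 87.7% → the mentoring program
Medium-risk: the CBT program 265/696 = 38.1%, the mentoring program 379/851 = 44.5% → the mentoring program
Overall: the CBT program 683/2289 = 29.8%, the mentoring program 1071/2485 = 43.1% → the mentoring program
The mentoring program wins overall and in every risk group — no reversal.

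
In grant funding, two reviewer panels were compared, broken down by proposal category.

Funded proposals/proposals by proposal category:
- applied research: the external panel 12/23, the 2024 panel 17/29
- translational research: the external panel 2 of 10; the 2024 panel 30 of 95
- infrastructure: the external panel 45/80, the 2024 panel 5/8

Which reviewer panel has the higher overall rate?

the external panel

Applied research: the external panel 12/23 = 52.2%, the 2024 panel 17/29 = 58.6% → the 2024 panel
Translational research: the external panel 2/10 = 20.0%, the 2024 panel 30/95 = 31.6% → the 2024 panel
Infrastructure: the external panel 45/80 = 56.2%, the 2024 panel 5/8 = 62.5% → the 2024 panel
Overall: the external panel 59/113 = 52.2%, the 2024 panel 52/132 = 39.4% → the external panel
(The 2024 panel wins every proposal group but the external panel wins overall — the 2024 panel's proposals skew toward the low-rate translational research group.)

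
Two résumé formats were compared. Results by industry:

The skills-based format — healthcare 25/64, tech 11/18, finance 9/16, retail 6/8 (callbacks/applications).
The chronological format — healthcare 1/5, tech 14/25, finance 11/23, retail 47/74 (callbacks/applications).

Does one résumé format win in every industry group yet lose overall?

Healthcare: the skills-based format 25/64 = 39.1%, the chronological format 1/5 = 20.0% → the skills-based format
Tech: the skills-based format 11/18 = 61.1%, the chronological format 14/25 = 56.0% → the skills-based format
Finance: the skills-based format 9/16 = 56.2%, the chronological format 11/23 = 47.8% → the skills-based format
Retail: the skills-based format 6/8 = 75.0%, the chronological format 47/74 = 63.5% → the skills-based format
Overall: the skills-based format 51/106 = 48.1%, the chronological format 73/127 = 57.5% → the chronological format
The skills-based format wins each industry group but the chronological format wins overall — the comparison reverses. The skills-based format's applications skew toward healthcare, which has a lower base rate.

Yes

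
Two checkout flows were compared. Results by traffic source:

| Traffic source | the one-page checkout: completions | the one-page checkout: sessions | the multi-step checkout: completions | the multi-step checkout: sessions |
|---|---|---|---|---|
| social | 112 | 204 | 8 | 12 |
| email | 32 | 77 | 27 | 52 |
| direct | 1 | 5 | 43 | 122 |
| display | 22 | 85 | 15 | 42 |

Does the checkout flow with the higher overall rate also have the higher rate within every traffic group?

No

Social: the one-page checkout 112/204 = 54.9%, the multi-step checkout 8/12 = 66.7% → the multi-step checkout
Email: the one-page checkout 32/77 = 41.6%, the multi-step checkout 27/52 = 51.9% → the multi-step checkout
Direct: the one-page checkout 1/5 = 20.0%, the multi-step checkout 43/122 = 35.2% → the multi-step checkout
Display: the one-page checkout 22/85 = 25.9%, the multi-step checkout 15/42 = 35.7% → the multi-step checkout
Overall: the one-page checkout 167/371 = 45.0%, the multi-step checkout 93/228 = 40.8% → the one-page checkout
The multi-step checkout wins each traffic group but the one-page checkout wins overall — the comparison reverses. The multi-step checkout's sessions skew toward direct, which has a lower base rate.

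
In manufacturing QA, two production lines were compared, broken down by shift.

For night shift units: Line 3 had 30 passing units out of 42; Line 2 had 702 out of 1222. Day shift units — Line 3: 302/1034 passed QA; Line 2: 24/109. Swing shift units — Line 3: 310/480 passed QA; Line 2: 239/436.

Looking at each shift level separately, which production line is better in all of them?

Night shift: Line 3 30/42 = 71.4%, Line 2 702/1222 = 57.4% → Line 3
Day shift: Line 3 302/1034 = 29.2%, Line 2 24/109 = 22.0% → Line 3
Swing shift: Line 3 310/480 = 64.6%, Line 2 239/436 = 54.8% → Line 3
Line 3 has the higher rate in all 3 groups.

Line 3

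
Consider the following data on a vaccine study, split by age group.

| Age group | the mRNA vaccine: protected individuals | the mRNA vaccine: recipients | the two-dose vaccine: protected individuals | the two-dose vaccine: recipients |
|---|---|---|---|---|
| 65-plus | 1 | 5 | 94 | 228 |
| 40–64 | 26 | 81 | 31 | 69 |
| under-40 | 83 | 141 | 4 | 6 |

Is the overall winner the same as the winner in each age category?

65-plus: the mRNA vaccine 1/5 = 20.0%, the two-dose vaccine 94/228 = 41.2% → the two-dose vaccine
40–64: the mRNA vaccine 26/81 = 32.1%, the two-dose vaccine 31/69 = 44.9% → the two-dose vaccine
Under-40: the mRNA vaccine 83/141 = 58.9%, the two-dose vaccine 4/6 = 66.7% → the two-dose vaccine
Overall: the mRNA vaccine 110/227 = 48.5%, the two-dose vaccine 129/303 = 42.6% → the mRNA vaccine
The two-dose vaccine wins each age group but the mRNA vaccine wins overall — the comparison reverses. The two-dose vaccine's recipients skew toward 65-plus, which has a lower base rate.

No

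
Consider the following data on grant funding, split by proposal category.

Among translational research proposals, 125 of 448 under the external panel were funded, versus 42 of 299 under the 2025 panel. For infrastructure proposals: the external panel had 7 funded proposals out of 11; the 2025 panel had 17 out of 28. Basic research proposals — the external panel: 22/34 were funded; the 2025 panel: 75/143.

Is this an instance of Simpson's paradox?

Translational research: the external panel 125/448 = 27.9%, the 2025 panel 42/299 = 14.0% → the external panel
Infrastructure: the external panel 7/11 = 63.6%, the 2025 panel 17/28 = 60.7% → the external panel
Basic research: the external panel 22/34 = 64.7%, the 2025 panel 75/143 = 52.4% → the external panel
Overall: the external panel 154/493 = 31.2%, the 2025 panel 134/470 = 28.5% → the external panel
The external panel wins overall and in every proposal group — no reversal.

No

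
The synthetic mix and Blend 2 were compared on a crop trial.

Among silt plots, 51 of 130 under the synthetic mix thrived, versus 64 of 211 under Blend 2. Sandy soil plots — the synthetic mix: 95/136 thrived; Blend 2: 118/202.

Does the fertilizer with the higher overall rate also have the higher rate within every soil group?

Yes

Silt: the synthetic mix 51/130 = 39.2%, Blend 2 64/211 = 30.3% → the synthetic mix
Sandy soil: the synthetic mix 95/136 = 69.9%, Blend 2 118/202 = 58.4% → the synthetic mix
Overall: the synthetic mix 146/266 = 54.9%, Blend 2 182/413 = 44.1% → the synthetic mix
The synthetic mix wins overall and in every soil group — no reversal.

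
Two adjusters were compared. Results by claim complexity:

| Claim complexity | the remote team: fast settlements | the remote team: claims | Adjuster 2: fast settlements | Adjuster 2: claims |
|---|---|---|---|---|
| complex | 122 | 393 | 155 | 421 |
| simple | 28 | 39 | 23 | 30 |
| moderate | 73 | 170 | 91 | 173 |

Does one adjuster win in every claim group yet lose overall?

Complex: the remote team 122/393 = 31.0%, Adjuster 2 155/421 = 36.8% → Adjuster 2
Simple: the remote team 28/39 = 71.8%, Adjuster 2 23/30 = 76.7% → Adjuster 2
Moderate: the remote team 73/170 = 42.9%, Adjuster 2 91/173 = 52.6% → Adjuster 2
Overall: the remote team 223/602 = 37.0%, Adjuster 2 269/624 = 43.1% → Adjuster 2
Adjuster 2 wins overall and in every claim group — no reversal.

No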